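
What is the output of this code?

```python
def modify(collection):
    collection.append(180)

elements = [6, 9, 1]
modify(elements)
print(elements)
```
[6, 9, 1, 180]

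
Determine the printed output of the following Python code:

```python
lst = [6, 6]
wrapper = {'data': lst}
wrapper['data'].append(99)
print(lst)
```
[6, 6, 99]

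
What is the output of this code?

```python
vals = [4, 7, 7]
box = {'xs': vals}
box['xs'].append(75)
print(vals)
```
[4, 7, 7, 75]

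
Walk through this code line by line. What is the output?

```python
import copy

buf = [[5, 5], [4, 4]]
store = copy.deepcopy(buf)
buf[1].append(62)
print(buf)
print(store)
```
[[5, 5], [4, 4, 62]]
[[5, 5], [4, 4]]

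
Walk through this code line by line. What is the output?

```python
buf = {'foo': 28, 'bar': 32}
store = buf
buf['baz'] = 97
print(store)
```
{'foo': 28, 'bar': 32, 'baz': 97}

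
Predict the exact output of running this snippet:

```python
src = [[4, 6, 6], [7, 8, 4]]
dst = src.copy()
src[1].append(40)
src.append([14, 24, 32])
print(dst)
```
[[4, 6, 6], [7, 8, 4, 40]]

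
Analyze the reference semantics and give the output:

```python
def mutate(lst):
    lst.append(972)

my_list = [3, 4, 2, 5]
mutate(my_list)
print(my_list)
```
[3, 4, 2, 5, 972]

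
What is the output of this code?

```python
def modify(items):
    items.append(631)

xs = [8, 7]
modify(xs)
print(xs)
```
[8, 7, 631]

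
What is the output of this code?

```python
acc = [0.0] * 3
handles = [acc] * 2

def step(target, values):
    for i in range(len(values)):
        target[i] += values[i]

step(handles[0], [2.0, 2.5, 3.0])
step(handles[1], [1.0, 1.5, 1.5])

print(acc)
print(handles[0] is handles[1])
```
[3.0, 4.0, 4.5]
True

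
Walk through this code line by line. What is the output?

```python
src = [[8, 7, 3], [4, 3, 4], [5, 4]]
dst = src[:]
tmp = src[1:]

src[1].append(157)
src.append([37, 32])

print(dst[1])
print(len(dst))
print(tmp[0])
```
[4, 3, 4, 157]
3
[4, 3, 4, 157]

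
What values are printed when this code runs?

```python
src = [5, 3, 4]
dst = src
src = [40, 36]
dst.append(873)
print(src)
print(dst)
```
[40, 36]
[5, 3, 4, 873]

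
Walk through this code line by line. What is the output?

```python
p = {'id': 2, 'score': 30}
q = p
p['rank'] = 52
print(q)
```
{'id': 2, 'score': 30, 'rank': 52}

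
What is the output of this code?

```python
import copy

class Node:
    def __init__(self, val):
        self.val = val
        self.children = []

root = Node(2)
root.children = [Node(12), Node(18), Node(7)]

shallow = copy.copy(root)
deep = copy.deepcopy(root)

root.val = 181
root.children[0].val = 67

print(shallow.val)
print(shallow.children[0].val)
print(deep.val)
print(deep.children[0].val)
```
2
67
2
12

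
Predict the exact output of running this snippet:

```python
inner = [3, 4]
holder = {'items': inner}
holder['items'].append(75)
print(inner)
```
[3, 4, 75]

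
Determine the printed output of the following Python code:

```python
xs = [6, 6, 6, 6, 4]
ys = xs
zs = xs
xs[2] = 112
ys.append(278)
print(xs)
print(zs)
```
[6, 6, 112, 6, 4, 278]
[6, 6, 112, 6, 4, 278]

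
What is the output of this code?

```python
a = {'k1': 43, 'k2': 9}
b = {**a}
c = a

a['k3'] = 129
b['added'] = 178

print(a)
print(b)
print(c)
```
{'k1': 43, 'k2': 9, 'k3': 129}
{'k1': 43, 'k2': 9, 'added': 178}
{'k1': 43, 'k2': 9, 'k3': 129}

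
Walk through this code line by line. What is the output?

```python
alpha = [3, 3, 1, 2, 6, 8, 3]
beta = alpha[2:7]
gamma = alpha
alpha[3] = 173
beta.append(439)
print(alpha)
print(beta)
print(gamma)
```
[3, 3, 1, 173, 6, 8, 3]
[1, 2, 6, 8, 3, 439]
[3, 3, 1, 173, 6, 8, 3]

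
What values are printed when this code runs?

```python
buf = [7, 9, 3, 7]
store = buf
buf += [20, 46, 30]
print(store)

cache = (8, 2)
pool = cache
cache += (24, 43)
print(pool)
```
[7, 9, 3, 7, 20, 46, 30]
(8, 2)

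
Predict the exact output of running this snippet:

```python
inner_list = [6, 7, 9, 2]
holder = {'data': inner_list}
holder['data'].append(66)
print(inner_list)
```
[6, 7, 9, 2, 66]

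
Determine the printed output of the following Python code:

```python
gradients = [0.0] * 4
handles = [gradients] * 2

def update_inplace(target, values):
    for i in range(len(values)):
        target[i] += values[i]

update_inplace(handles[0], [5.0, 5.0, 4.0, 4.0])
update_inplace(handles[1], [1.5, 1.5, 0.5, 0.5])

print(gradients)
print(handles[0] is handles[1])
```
[6.5, 6.5, 4.5, 4.5]
True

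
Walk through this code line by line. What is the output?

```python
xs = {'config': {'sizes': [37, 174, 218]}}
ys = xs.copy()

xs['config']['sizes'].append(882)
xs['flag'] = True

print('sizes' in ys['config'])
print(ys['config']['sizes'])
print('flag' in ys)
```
True
[37, 174, 218, 882]
False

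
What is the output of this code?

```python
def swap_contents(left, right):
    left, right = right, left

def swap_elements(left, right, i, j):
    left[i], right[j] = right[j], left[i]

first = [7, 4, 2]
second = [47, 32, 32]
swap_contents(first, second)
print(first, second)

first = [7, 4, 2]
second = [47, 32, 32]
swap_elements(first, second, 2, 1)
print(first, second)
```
[7, 4, 2] [47, 32, 32]
[7, 4, 32] [47, 2, 32]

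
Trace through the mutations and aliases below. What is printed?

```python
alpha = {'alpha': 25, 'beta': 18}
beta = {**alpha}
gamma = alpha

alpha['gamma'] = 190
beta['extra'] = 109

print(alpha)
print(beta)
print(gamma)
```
{'alpha': 25, 'beta': 18, 'gamma': 190}
{'alpha': 25, 'beta': 18, 'extra': 109}
{'alpha': 25, 'beta': 18, 'gamma': 190}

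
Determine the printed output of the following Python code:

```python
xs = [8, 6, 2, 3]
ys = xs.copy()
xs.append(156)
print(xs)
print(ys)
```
[8, 6, 2, 3, 156]
[8, 6, 2, 3]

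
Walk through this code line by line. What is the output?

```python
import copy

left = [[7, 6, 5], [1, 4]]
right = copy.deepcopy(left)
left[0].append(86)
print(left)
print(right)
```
[[7, 6, 5, 86], [1, 4]]
[[7, 6, 5], [1, 4]]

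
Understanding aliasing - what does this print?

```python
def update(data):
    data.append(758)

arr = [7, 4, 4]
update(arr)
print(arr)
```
[7, 4, 4, 758]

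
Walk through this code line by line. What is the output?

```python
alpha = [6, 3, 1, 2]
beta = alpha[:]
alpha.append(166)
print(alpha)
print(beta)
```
[6, 3, 1, 2, 166]
[6, 3, 1, 2]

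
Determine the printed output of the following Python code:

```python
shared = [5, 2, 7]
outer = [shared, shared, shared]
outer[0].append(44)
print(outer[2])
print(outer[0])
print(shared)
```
[5, 2, 7, 44]
[5, 2, 7, 44]
[5, 2, 7, 44]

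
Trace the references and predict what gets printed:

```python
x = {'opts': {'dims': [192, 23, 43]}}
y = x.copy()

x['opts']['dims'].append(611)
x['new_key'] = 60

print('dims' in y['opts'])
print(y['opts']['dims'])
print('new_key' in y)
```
True
[192, 23, 43, 611]
False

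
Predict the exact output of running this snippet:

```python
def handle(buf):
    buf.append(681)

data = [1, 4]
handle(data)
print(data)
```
[1, 4, 681]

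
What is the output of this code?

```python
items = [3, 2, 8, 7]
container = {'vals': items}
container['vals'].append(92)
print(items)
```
[3, 2, 8, 7, 92]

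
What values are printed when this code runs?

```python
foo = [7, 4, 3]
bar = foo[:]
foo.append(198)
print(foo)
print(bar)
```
[7, 4, 3, 198]
[7, 4, 3]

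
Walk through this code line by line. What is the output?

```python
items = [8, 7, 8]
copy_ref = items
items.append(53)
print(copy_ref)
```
[8, 7, 8, 53]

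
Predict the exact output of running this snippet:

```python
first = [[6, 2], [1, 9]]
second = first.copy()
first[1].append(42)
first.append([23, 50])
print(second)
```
[[6, 2], [1, 9, 42]]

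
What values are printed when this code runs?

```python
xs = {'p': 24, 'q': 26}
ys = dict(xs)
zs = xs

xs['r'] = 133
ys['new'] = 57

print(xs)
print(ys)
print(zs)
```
{'p': 24, 'q': 26, 'r': 133}
{'p': 24, 'q': 26, 'new': 57}
{'p': 24, 'q': 26, 'r': 133}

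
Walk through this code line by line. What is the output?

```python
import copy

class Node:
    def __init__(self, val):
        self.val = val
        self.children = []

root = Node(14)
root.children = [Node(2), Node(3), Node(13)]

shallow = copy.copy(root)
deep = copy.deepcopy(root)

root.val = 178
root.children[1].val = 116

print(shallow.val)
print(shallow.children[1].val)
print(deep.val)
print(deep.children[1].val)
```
14
116
14
3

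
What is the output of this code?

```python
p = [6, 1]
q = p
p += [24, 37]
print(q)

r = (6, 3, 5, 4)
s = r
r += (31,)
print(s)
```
[6, 1, 24, 37]
(6, 3, 5, 4)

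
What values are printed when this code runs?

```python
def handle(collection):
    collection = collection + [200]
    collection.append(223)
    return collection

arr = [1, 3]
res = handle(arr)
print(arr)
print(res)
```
[1, 3]
[1, 3, 200, 223]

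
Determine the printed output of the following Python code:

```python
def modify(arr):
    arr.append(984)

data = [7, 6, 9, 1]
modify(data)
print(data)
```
[7, 6, 9, 1, 984]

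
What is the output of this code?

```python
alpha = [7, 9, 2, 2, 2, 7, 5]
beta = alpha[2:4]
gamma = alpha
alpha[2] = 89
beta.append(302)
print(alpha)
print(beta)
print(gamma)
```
[7, 9, 89, 2, 2, 7, 5]
[2, 2, 302]
[7, 9, 89, 2, 2, 7, 5]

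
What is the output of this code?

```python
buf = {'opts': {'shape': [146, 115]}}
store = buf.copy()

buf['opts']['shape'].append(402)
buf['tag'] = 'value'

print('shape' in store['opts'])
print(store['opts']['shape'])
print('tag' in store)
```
True
[146, 115, 402]
False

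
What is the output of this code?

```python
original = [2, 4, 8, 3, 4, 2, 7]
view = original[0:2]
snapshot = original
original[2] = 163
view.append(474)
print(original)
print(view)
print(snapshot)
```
[2, 4, 163, 3, 4, 2, 7]
[2, 4, 474]
[2, 4, 163, 3, 4, 2, 7]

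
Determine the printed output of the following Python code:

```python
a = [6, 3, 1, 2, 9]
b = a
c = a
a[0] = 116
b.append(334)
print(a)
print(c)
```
[116, 3, 1, 2, 9, 334]
[116, 3, 1, 2, 9, 334]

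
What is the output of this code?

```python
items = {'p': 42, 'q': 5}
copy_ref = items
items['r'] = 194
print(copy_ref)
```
{'p': 42, 'q': 5, 'r': 194}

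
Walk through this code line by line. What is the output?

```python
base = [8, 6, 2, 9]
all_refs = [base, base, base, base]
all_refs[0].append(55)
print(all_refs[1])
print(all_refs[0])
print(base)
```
[8, 6, 2, 9, 55]
[8, 6, 2, 9, 55]
[8, 6, 2, 9, 55]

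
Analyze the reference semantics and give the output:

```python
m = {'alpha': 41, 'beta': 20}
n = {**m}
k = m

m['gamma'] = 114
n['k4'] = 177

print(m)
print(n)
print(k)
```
{'alpha': 41, 'beta': 20, 'gamma': 114}
{'alpha': 41, 'beta': 20, 'k4': 177}
{'alpha': 41, 'beta': 20, 'gamma': 114}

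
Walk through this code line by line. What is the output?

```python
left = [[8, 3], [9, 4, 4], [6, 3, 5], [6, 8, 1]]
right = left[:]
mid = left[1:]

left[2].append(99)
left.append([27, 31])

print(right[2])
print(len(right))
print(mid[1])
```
[6, 3, 5, 99]
4
[6, 3, 5, 99]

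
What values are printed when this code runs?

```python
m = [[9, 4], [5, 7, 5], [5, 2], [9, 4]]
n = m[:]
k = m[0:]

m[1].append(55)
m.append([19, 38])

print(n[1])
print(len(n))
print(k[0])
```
[5, 7, 5, 55]
4
[9, 4]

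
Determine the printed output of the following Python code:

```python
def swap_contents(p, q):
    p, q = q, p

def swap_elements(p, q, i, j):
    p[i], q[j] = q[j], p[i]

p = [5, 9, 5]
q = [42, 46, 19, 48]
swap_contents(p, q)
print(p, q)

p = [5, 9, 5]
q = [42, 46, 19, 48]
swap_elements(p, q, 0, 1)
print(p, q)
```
[5, 9, 5] [42, 46, 19, 48]
[46, 9, 5] [42, 5, 19, 48]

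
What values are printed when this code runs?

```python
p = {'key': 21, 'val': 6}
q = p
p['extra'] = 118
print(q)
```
{'key': 21, 'val': 6, 'extra': 118}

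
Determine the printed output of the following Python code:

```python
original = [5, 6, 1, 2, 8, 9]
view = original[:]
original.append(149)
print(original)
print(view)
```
[5, 6, 1, 2, 8, 9, 149]
[5, 6, 1, 2, 8, 9]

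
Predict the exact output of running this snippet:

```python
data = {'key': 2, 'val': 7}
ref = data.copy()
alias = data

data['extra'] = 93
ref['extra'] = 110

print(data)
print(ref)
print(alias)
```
{'key': 2, 'val': 7, 'extra': 93}
{'key': 2, 'val': 7, 'extra': 110}
{'key': 2, 'val': 7, 'extra': 93}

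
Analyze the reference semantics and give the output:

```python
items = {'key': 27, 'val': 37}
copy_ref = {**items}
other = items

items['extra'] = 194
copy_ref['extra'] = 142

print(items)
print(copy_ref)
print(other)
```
{'key': 27, 'val': 37, 'extra': 194}
{'key': 27, 'val': 37, 'extra': 142}
{'key': 27, 'val': 37, 'extra': 194}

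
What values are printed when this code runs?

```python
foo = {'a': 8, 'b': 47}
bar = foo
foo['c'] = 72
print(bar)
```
{'a': 8, 'b': 47, 'c': 72}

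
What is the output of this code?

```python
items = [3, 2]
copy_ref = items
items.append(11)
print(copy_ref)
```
[3, 2, 11]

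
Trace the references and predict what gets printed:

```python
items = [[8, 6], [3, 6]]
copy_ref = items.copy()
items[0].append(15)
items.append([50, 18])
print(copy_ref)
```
[[8, 6, 15], [3, 6]]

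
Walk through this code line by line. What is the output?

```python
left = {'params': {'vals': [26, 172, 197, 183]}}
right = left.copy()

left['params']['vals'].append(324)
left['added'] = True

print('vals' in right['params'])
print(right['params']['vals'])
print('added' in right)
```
True
[26, 172, 197, 183, 324]
False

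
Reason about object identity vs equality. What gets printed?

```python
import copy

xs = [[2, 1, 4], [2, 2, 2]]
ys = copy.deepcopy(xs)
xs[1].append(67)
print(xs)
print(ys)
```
[[2, 1, 4], [2, 2, 2, 67]]
[[2, 1, 4], [2, 2, 2]]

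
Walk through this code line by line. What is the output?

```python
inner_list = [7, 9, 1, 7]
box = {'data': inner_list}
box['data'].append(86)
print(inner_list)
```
[7, 9, 1, 7, 86]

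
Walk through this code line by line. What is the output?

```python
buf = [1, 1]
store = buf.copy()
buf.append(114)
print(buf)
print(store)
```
[1, 1, 114]
[1, 1]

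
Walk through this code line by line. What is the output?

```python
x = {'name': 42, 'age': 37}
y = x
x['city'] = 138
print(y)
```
{'name': 42, 'age': 37, 'city': 138}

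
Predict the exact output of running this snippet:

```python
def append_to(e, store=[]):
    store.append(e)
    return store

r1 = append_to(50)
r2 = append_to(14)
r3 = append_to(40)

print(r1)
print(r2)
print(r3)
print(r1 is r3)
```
[50, 14, 40]
[50, 14, 40]
[50, 14, 40]
True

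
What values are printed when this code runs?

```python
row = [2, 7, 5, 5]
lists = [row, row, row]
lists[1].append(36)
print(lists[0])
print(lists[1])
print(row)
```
[2, 7, 5, 5, 36]
[2, 7, 5, 5, 36]
[2, 7, 5, 5, 36]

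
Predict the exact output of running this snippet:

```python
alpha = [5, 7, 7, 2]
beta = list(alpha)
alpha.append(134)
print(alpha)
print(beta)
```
[5, 7, 7, 2, 134]
[5, 7, 7, 2]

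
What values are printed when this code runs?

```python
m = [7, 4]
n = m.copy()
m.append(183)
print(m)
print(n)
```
[7, 4, 183]
[7, 4]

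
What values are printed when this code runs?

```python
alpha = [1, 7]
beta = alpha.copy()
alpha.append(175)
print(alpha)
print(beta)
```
[1, 7, 175]
[1, 7]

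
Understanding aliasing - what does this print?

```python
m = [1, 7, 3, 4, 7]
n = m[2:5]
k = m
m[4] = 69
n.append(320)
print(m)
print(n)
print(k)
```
[1, 7, 3, 4, 69]
[3, 4, 7, 320]
[1, 7, 3, 4, 69]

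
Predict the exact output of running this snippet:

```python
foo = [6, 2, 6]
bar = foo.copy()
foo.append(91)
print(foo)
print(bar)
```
[6, 2, 6, 91]
[6, 2, 6]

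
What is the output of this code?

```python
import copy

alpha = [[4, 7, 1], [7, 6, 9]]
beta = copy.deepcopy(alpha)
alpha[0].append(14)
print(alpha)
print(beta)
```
[[4, 7, 1, 14], [7, 6, 9]]
[[4, 7, 1], [7, 6, 9]]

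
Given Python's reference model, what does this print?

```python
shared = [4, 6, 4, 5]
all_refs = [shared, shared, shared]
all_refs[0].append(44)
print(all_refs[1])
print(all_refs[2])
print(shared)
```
[4, 6, 4, 5, 44]
[4, 6, 4, 5, 44]
[4, 6, 4, 5, 44]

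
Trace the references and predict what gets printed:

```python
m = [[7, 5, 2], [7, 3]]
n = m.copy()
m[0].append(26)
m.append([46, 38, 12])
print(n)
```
[[7, 5, 2, 26], [7, 3]]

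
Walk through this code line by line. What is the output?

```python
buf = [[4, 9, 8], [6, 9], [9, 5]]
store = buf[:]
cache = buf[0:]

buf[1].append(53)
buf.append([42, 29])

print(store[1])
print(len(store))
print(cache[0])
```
[6, 9, 53]
3
[4, 9, 8]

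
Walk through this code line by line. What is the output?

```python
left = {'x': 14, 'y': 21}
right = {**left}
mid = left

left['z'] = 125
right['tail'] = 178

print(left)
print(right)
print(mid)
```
{'x': 14, 'y': 21, 'z': 125}
{'x': 14, 'y': 21, 'tail': 178}
{'x': 14, 'y': 21, 'z': 125}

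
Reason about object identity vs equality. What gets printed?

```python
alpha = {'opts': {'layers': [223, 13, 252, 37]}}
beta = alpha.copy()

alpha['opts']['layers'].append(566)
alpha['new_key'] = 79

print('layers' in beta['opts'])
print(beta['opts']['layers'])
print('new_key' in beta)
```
True
[223, 13, 252, 37, 566]
False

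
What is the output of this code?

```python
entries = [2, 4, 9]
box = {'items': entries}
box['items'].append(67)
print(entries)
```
[2, 4, 9, 67]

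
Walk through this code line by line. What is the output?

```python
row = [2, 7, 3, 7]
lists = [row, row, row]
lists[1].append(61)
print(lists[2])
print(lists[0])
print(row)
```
[2, 7, 3, 7, 61]
[2, 7, 3, 7, 61]
[2, 7, 3, 7, 61]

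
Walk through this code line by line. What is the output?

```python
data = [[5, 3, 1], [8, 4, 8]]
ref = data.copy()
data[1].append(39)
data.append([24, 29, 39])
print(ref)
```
[[5, 3, 1], [8, 4, 8, 39]]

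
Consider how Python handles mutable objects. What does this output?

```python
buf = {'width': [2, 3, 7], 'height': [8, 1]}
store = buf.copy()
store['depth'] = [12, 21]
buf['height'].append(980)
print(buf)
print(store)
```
{'width': [2, 3, 7], 'height': [8, 1, 980]}
{'width': [2, 3, 7], 'height': [8, 1, 980], 'depth': [12, 21]}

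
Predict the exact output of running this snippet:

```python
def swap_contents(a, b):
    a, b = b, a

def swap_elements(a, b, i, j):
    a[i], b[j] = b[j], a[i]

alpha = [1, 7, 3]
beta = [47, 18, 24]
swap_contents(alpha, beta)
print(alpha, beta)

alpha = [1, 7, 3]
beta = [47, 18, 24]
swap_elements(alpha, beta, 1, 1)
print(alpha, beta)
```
[1, 7, 3] [47, 18, 24]
[1, 18, 3] [47, 7, 24]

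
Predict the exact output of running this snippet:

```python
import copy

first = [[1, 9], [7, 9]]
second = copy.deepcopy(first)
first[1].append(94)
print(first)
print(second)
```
[[1, 9], [7, 9, 94]]
[[1, 9], [7, 9]]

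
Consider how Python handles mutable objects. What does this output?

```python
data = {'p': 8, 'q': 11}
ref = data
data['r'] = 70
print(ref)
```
{'p': 8, 'q': 11, 'r': 70}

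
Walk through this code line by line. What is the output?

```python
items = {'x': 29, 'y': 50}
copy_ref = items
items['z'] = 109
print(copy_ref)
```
{'x': 29, 'y': 50, 'z': 109}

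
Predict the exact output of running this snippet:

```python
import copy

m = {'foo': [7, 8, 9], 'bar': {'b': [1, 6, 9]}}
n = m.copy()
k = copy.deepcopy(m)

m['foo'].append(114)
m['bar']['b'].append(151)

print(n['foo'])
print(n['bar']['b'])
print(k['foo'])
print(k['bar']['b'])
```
[7, 8, 9, 114]
[1, 6, 9, 151]
[7, 8, 9]
[1, 6, 9]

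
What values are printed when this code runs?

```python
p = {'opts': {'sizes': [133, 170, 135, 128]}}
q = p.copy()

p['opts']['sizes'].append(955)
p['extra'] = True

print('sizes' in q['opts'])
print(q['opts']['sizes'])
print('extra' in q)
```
True
[133, 170, 135, 128, 955]
False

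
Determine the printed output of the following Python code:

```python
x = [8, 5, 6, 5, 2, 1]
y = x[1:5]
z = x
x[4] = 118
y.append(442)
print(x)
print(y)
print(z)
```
[8, 5, 6, 5, 118, 1]
[5, 6, 5, 2, 442]
[8, 5, 6, 5, 118, 1]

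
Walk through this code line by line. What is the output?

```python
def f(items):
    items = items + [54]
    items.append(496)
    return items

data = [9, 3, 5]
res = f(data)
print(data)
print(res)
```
[9, 3, 5]
[9, 3, 5, 54, 496]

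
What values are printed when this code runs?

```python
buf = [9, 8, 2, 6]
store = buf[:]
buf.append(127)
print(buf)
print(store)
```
[9, 8, 2, 6, 127]
[9, 8, 2, 6]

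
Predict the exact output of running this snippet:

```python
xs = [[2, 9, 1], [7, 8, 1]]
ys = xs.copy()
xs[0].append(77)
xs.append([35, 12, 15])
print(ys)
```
[[2, 9, 1, 77], [7, 8, 1]]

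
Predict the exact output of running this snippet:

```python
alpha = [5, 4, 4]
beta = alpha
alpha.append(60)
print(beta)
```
[5, 4, 4, 60]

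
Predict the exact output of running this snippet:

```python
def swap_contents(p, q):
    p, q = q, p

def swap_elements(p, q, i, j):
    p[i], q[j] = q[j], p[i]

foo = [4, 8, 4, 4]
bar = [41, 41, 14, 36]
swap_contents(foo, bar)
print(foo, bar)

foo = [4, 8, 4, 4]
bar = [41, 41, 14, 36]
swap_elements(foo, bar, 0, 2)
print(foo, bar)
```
[4, 8, 4, 4] [41, 41, 14, 36]
[14, 8, 4, 4] [41, 41, 4, 36]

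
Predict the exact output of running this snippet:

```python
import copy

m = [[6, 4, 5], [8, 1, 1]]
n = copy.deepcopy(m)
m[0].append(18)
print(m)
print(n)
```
[[6, 4, 5, 18], [8, 1, 1]]
[[6, 4, 5], [8, 1, 1]]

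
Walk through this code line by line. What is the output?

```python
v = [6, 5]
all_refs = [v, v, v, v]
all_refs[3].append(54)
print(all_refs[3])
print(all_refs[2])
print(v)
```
[6, 5, 54]
[6, 5, 54]
[6, 5, 54]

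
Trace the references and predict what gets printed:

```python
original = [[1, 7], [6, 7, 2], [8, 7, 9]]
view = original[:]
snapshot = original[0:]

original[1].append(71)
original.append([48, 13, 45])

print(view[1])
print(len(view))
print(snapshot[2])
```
[6, 7, 2, 71]
3
[8, 7, 9]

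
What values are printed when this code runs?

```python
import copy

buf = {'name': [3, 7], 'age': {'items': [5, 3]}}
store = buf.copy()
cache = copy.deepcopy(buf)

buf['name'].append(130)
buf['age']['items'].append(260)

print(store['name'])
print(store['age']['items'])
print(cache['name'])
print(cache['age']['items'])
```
[3, 7, 130]
[5, 3, 260]
[3, 7]
[5, 3]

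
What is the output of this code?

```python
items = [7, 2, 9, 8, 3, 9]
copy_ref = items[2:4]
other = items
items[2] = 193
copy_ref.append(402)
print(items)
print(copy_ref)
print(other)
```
[7, 2, 193, 8, 3, 9]
[9, 8, 402]
[7, 2, 193, 8, 3, 9]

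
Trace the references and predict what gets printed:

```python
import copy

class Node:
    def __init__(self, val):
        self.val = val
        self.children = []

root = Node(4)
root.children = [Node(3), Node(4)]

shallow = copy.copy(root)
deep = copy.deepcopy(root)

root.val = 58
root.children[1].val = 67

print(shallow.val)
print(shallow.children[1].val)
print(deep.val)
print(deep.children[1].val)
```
4
67
4
4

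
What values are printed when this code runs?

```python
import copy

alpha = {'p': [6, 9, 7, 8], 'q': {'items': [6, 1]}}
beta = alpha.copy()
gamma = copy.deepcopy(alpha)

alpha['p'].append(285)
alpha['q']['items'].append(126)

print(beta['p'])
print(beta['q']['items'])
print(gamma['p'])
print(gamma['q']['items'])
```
[6, 9, 7, 8, 285]
[6, 1, 126]
[6, 9, 7, 8]
[6, 1]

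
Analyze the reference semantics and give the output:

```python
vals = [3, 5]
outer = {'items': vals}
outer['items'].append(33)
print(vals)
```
[3, 5, 33]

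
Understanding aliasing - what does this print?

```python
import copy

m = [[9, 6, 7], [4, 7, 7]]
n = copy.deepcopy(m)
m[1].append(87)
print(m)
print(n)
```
[[9, 6, 7], [4, 7, 7, 87]]
[[9, 6, 7], [4, 7, 7]]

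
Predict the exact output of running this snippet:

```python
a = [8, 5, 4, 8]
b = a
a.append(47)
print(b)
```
[8, 5, 4, 8, 47]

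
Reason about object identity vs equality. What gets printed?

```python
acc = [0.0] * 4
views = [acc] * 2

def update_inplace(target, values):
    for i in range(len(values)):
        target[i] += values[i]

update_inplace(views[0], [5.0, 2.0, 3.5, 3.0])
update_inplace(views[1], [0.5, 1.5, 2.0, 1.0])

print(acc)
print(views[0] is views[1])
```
[5.5, 3.5, 5.5, 4.0]
True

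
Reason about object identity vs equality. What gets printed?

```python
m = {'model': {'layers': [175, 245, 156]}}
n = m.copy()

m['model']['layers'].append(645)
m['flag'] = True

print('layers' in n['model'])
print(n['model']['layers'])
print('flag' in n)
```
True
[175, 245, 156, 645]
False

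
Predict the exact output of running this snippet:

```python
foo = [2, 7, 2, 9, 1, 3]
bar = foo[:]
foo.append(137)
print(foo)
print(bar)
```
[2, 7, 2, 9, 1, 3, 137]
[2, 7, 2, 9, 1, 3]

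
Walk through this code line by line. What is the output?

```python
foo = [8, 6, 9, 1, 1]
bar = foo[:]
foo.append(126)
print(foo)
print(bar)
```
[8, 6, 9, 1, 1, 126]
[8, 6, 9, 1, 1]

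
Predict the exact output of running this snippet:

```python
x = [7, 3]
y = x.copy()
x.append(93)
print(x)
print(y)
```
[7, 3, 93]
[7, 3]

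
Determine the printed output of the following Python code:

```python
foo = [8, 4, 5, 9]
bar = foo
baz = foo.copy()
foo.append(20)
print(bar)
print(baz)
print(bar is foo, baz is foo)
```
[8, 4, 5, 9, 20]
[8, 4, 5, 9]
True False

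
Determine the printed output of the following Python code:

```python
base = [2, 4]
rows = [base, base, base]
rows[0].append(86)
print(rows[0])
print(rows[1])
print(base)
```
[2, 4, 86]
[2, 4, 86]
[2, 4, 86]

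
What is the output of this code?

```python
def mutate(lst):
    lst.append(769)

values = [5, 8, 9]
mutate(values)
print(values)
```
[5, 8, 9, 769]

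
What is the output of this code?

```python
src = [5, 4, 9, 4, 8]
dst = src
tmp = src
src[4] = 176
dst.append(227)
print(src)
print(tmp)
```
[5, 4, 9, 4, 176, 227]
[5, 4, 9, 4, 176, 227]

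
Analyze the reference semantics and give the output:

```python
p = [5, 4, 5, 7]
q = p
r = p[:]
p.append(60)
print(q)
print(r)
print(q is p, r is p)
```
[5, 4, 5, 7, 60]
[5, 4, 5, 7]
True False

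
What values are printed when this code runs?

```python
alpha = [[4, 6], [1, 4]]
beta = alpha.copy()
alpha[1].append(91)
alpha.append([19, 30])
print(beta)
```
[[4, 6], [1, 4, 91]]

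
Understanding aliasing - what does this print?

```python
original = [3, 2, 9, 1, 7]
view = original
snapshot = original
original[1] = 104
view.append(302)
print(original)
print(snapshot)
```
[3, 104, 9, 1, 7, 302]
[3, 104, 9, 1, 7, 302]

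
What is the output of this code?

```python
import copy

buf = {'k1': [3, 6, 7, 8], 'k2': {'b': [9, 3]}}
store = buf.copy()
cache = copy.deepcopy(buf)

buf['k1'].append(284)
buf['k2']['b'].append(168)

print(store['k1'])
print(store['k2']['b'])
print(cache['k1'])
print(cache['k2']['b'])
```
[3, 6, 7, 8, 284]
[9, 3, 168]
[3, 6, 7, 8]
[9, 3]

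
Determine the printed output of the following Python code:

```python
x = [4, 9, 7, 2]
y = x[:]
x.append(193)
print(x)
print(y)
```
[4, 9, 7, 2, 193]
[4, 9, 7, 2]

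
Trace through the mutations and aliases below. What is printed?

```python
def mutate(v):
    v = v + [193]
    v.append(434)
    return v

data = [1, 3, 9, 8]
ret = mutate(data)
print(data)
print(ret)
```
[1, 3, 9, 8]
[1, 3, 9, 8, 193, 434]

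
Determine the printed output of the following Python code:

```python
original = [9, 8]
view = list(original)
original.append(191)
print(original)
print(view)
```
[9, 8, 191]
[9, 8]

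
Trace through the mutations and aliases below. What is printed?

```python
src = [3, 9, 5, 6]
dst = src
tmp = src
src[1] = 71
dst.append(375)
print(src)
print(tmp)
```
[3, 71, 5, 6, 375]
[3, 71, 5, 6, 375]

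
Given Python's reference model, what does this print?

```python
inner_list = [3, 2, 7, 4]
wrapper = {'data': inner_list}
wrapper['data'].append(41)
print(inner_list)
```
[3, 2, 7, 4, 41]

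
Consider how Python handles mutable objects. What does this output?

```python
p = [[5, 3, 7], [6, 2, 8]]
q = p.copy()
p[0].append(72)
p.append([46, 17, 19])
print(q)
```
[[5, 3, 7, 72], [6, 2, 8]]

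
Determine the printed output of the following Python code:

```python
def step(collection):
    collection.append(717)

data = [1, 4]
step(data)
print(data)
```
[1, 4, 717]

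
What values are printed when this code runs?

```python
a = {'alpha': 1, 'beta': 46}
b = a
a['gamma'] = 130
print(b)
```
{'alpha': 1, 'beta': 46, 'gamma': 130}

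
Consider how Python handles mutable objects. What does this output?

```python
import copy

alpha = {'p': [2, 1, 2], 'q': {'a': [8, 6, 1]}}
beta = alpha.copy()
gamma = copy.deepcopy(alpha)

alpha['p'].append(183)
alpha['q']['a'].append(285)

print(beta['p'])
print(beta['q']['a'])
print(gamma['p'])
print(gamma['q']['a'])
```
[2, 1, 2, 183]
[8, 6, 1, 285]
[2, 1, 2]
[8, 6, 1]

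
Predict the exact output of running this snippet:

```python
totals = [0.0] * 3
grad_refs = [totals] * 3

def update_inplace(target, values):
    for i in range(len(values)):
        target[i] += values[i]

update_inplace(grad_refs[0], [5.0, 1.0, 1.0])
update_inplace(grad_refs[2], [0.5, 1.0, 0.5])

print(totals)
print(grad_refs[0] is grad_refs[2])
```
[5.5, 2.0, 1.5]
True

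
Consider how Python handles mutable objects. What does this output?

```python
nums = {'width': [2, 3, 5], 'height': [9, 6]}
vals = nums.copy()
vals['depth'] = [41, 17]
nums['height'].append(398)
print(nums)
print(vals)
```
{'width': [2, 3, 5], 'height': [9, 6, 398]}
{'width': [2, 3, 5], 'height': [9, 6, 398], 'depth': [41, 17]}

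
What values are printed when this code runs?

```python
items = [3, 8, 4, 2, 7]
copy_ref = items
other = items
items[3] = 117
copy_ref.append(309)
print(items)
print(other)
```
[3, 8, 4, 117, 7, 309]
[3, 8, 4, 117, 7, 309]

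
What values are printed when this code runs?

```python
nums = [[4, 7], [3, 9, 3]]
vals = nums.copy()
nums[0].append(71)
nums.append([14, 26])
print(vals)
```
[[4, 7, 71], [3, 9, 3]]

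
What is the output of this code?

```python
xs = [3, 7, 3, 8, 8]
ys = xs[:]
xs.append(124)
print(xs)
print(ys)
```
[3, 7, 3, 8, 8, 124]
[3, 7, 3, 8, 8]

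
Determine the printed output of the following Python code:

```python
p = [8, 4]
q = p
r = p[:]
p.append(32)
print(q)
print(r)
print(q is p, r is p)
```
[8, 4, 32]
[8, 4]
True False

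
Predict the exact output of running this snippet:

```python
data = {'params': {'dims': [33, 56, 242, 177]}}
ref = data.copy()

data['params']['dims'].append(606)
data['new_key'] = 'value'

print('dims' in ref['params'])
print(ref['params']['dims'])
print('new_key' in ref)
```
True
[33, 56, 242, 177, 606]
False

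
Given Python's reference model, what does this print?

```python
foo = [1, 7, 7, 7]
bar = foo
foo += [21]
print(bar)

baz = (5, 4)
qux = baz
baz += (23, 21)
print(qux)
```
[1, 7, 7, 7, 21]
(5, 4)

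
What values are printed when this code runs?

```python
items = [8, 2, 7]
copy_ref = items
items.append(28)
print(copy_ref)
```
[8, 2, 7, 28]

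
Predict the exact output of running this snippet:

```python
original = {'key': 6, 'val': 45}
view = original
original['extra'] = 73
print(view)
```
{'key': 6, 'val': 45, 'extra': 73}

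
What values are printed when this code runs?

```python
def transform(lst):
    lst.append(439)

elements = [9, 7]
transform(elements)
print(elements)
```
[9, 7, 439]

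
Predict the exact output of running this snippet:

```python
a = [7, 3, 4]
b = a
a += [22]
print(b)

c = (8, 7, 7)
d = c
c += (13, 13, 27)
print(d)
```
[7, 3, 4, 22]
(8, 7, 7)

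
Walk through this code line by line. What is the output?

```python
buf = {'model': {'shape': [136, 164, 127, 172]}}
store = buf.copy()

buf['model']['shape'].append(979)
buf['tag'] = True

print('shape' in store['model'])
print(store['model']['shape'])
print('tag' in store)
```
True
[136, 164, 127, 172, 979]
False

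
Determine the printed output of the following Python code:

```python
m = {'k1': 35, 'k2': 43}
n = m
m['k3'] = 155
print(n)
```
{'k1': 35, 'k2': 43, 'k3': 155}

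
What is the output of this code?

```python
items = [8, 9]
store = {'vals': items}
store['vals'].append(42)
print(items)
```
[8, 9, 42]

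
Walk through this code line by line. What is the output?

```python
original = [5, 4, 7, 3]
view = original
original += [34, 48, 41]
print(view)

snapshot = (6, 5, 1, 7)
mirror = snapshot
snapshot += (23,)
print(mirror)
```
[5, 4, 7, 3, 34, 48, 41]
(6, 5, 1, 7)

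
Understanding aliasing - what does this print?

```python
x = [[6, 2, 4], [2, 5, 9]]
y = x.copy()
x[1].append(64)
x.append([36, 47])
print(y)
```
[[6, 2, 4], [2, 5, 9, 64]]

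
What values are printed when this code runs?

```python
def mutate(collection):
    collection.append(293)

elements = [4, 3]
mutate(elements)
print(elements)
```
[4, 3, 293]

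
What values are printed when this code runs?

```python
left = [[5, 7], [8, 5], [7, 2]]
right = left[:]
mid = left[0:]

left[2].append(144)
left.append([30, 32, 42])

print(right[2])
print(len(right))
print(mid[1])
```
[7, 2, 144]
3
[8, 5]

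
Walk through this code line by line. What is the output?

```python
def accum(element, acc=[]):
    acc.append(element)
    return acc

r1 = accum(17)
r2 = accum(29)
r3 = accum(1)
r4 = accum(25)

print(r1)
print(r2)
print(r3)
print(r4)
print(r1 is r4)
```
[17, 29, 1, 25]
[17, 29, 1, 25]
[17, 29, 1, 25]
[17, 29, 1, 25]
True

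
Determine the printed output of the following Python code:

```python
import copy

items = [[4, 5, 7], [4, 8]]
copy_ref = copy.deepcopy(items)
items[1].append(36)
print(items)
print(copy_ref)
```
[[4, 5, 7], [4, 8, 36]]
[[4, 5, 7], [4, 8]]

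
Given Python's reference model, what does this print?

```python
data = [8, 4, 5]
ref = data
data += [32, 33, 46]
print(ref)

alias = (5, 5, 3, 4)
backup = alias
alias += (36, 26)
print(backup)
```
[8, 4, 5, 32, 33, 46]
(5, 5, 3, 4)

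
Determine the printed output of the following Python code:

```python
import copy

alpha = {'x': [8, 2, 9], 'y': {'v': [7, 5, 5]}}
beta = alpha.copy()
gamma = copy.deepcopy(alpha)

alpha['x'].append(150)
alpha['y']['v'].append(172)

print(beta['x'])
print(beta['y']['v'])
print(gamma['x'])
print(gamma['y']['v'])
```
[8, 2, 9, 150]
[7, 5, 5, 172]
[8, 2, 9]
[7, 5, 5]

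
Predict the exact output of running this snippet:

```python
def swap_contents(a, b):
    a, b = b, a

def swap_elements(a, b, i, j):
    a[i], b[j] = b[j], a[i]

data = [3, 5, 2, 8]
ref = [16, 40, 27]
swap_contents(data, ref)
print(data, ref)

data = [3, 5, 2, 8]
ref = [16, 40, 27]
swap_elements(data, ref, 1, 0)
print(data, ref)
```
[3, 5, 2, 8] [16, 40, 27]
[3, 16, 2, 8] [5, 40, 27]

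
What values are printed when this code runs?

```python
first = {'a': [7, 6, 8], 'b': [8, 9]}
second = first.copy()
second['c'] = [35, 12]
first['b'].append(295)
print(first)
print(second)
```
{'a': [7, 6, 8], 'b': [8, 9, 295]}
{'a': [7, 6, 8], 'b': [8, 9, 295], 'c': [35, 12]}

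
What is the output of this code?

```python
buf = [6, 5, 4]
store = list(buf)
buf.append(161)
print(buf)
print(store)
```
[6, 5, 4, 161]
[6, 5, 4]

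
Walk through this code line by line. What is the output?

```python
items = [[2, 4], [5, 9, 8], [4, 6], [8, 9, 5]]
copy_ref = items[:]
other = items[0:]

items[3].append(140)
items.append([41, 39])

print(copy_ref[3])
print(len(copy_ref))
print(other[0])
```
[8, 9, 5, 140]
4
[2, 4]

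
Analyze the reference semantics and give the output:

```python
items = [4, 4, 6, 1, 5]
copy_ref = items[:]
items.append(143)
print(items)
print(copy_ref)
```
[4, 4, 6, 1, 5, 143]
[4, 4, 6, 1, 5]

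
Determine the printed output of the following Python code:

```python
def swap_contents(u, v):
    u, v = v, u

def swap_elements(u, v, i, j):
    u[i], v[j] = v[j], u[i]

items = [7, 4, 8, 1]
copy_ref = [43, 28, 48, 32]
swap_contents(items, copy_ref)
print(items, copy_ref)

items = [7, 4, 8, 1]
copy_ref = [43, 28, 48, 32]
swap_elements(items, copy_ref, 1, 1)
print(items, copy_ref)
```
[7, 4, 8, 1] [43, 28, 48, 32]
[7, 28, 8, 1] [43, 4, 48, 32]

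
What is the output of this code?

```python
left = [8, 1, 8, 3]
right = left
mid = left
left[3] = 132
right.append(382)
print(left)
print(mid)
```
[8, 1, 8, 132, 382]
[8, 1, 8, 132, 382]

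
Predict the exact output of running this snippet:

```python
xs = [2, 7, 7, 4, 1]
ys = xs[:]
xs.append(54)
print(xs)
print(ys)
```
[2, 7, 7, 4, 1, 54]
[2, 7, 7, 4, 1]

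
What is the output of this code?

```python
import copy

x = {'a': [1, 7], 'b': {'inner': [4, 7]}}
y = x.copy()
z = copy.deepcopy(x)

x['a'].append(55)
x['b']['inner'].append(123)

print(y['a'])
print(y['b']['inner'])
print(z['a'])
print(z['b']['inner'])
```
[1, 7, 55]
[4, 7, 123]
[1, 7]
[4, 7]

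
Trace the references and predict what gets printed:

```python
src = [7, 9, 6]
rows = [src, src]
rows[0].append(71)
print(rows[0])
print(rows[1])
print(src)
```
[7, 9, 6, 71]
[7, 9, 6, 71]
[7, 9, 6, 71]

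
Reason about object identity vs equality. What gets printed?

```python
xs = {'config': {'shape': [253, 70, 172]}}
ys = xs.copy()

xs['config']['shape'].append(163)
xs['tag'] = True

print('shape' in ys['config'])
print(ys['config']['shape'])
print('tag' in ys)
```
True
[253, 70, 172, 163]
False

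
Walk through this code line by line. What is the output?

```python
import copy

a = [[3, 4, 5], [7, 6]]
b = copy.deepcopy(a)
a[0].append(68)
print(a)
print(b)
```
[[3, 4, 5, 68], [7, 6]]
[[3, 4, 5], [7, 6]]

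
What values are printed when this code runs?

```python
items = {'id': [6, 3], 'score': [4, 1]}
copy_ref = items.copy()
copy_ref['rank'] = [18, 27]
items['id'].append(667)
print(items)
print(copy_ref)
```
{'id': [6, 3, 667], 'score': [4, 1]}
{'id': [6, 3, 667], 'score': [4, 1], 'rank': [18, 27]}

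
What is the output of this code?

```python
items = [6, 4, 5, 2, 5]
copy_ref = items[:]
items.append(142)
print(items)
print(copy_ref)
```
[6, 4, 5, 2, 5, 142]
[6, 4, 5, 2, 5]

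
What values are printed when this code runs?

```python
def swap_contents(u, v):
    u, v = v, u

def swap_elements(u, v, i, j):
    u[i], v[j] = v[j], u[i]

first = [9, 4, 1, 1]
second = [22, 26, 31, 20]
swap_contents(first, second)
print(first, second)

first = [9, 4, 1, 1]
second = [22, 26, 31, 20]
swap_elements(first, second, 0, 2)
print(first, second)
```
[9, 4, 1, 1] [22, 26, 31, 20]
[31, 4, 1, 1] [22, 26, 9, 20]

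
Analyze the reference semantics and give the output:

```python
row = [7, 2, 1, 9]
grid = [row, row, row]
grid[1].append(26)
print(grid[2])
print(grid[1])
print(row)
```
[7, 2, 1, 9, 26]
[7, 2, 1, 9, 26]
[7, 2, 1, 9, 26]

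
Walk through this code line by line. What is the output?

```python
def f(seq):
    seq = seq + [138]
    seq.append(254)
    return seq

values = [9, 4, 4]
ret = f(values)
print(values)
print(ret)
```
[9, 4, 4]
[9, 4, 4, 138, 254]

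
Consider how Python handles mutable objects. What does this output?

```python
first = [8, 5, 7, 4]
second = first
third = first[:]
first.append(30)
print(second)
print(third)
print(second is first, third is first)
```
[8, 5, 7, 4, 30]
[8, 5, 7, 4]
True False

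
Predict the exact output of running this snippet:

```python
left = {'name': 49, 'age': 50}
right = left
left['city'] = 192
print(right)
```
{'name': 49, 'age': 50, 'city': 192}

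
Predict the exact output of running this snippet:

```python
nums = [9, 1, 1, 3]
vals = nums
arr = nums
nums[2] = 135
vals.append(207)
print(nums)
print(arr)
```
[9, 1, 135, 3, 207]
[9, 1, 135, 3, 207]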